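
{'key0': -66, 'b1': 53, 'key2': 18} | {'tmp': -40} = {'key0': -66, 'b1': 53, 'key2': 18, 'tmp': -40}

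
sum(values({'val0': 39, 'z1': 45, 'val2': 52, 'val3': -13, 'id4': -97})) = 26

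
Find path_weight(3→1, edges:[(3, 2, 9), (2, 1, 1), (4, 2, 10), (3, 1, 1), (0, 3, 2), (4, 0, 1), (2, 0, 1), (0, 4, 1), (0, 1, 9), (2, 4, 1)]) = w(3→1)=1
= 1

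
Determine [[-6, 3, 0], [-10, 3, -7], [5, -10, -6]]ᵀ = [[-6, -10, 5], [3, 3, -10], [0, -7, -6]]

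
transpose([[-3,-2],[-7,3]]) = [[-3, -7], [-2, 3]]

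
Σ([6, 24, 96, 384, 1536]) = 6 + 24 + 96 + 384 + 1536
= 2046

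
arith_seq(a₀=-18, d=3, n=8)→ a_0 = -18 + 0*3 = -18
a_1 = -18 + 1*3 = -15
a_2 = -18 + 2*3 = -12
...
= [-18, -15, -12, -9, -6, -3, 0, 3]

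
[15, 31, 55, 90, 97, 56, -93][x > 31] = [55, 90, 97, 56]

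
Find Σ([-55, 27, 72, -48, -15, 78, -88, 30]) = 1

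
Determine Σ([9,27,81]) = 9 + 27 + 81
= 117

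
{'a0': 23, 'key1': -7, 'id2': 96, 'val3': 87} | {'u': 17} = {'a0': 23, 'key1': -7, 'id2': 96, 'val3': 87, 'u': 17}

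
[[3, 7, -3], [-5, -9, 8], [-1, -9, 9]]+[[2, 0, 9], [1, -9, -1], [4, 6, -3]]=[[5, 7, 6], [-4, -18, 7], [3, -3, 6]]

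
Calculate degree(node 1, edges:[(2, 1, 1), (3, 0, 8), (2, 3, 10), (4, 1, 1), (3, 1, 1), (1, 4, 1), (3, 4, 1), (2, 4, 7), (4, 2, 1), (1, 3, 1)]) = 5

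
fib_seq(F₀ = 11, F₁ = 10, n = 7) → F_2 = F_1 + F_0 = 21
F_3 = F_2 + F_1 = 31
F_4 = F_3 + F_2 = 52
...
= [11, 10, 21, 31, 52, 83, 135]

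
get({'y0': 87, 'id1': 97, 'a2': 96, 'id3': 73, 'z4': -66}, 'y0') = 87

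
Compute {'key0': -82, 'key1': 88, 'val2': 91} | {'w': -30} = {'key0': -82, 'key1': 88, 'val2': 91, 'w': -30}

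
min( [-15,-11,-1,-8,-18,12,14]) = -18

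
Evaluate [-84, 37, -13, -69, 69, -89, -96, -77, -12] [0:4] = [-84, 37, -13, -69]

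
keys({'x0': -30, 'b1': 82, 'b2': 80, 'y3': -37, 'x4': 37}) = ['x0', 'b1', 'b2', 'y3', 'x4']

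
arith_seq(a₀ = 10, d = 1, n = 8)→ [10, 11, 12, 13, 14, 15, 16, 17]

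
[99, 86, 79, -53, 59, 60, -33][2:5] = [79, -53, 59]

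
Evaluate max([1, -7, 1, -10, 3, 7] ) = 7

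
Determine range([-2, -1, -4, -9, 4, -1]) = 13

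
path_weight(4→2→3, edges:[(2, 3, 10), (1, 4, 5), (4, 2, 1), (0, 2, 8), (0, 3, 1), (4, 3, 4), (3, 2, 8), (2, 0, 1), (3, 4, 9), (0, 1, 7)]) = w(4→2)=1 + w(2→3)=10
= 11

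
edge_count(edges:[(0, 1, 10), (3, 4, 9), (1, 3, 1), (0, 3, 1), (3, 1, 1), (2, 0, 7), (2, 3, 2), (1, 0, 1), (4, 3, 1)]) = 9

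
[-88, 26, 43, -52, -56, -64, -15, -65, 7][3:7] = [-52, -56, -64, -15]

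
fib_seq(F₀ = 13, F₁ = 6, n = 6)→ F_2 = F_1 + F_0 = 19
F_3 = F_2 + F_1 = 25
F_4 = F_3 + F_2 = 44
...
= [13, 6, 19, 25, 44, 69]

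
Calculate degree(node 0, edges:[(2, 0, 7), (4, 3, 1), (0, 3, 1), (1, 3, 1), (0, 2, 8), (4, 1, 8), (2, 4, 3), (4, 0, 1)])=4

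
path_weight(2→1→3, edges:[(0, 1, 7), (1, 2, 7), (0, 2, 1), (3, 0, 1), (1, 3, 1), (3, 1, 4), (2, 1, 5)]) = 6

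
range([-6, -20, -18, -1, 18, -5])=38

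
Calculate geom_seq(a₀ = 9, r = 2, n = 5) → [9, 18, 36, 72, 144]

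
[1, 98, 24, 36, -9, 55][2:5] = [24, 36, -9]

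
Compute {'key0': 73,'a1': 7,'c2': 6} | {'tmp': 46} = {'key0': 73, 'a1': 7, 'c2': 6, 'tmp': 46}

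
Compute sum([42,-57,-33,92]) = 44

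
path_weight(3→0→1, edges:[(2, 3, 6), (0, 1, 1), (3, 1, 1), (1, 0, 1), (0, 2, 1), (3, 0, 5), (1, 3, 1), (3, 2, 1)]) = w(3→0)=5 + w(0→1)=1
= 6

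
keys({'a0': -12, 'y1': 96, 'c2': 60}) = ['a0', 'y1', 'c2']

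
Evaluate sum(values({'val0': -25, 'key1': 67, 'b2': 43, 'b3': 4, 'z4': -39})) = 50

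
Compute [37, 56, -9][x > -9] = keep x where x > -9: 37✓, 56✓, -9✗
= [37, 56]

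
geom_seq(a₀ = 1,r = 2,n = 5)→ a_0 = 1*2^0 = 1
a_1 = 1*2^1 = 2
a_2 = 1*2^2 = 4
...
= [1, 2, 4, 8, 16]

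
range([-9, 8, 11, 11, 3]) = 20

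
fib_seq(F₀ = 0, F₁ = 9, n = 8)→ [0, 9, 9, 18, 27, 45, 72, 117]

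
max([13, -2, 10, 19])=19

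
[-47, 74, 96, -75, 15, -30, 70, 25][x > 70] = keep x where x > 70: -47✗, 74✓, 96✓, -75✗, 15✗, -30✗, 70✗, 25✗
= [74, 96]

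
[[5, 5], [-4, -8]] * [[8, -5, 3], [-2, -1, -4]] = [[30, -30, -5], [-16, 28, 20]]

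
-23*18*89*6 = -221076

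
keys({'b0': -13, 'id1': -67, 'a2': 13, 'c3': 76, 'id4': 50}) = ['b0', 'id1', 'a2', 'c3', 'id4']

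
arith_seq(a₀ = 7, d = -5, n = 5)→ a_0 = 7 + 0*-5 = 7
a_1 = 7 + 1*-5 = 2
a_2 = 7 + 2*-5 = -3
...
= [7, 2, -3, -8, -13]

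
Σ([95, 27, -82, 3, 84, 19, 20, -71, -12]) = 95 + 27 + (-82) + 3 + 84 + 19 + 20 + (-71) + (-12)
= 83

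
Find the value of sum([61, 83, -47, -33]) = 64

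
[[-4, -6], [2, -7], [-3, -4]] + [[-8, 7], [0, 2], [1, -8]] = [[-12, 1], [2, -5], [-2, -12]]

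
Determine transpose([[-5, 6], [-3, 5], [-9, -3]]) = [[-5, -3, -9], [6, 5, -3]]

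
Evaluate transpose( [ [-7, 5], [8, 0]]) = [[-7, 8], [5, 0]]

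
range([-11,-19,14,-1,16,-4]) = 35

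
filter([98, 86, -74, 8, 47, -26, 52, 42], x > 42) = [98, 86, 47, 52]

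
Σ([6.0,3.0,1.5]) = 6.0 + 3.0 + 1.5
= 10.5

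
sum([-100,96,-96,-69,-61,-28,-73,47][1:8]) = -184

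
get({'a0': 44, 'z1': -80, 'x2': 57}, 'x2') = 57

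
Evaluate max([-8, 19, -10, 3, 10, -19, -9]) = 19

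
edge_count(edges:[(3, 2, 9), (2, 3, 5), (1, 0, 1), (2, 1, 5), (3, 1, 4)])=5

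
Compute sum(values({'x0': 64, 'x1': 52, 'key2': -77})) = 64 + 52 + (-77)
= 39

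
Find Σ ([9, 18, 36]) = 63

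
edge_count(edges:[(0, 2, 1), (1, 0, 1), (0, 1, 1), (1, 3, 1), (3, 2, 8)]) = 5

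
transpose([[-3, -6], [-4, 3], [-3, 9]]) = [[-3, -4, -3], [-6, 3, 9]]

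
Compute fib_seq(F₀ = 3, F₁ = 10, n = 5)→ [3, 10, 13, 23, 36]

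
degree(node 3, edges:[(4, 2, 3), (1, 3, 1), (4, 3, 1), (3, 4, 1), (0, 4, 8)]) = 3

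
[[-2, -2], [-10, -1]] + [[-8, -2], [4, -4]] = [[-10, -4], [-6, -5]]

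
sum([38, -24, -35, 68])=47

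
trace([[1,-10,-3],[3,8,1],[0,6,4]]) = diagonal: 1 + 8 + 4
= 13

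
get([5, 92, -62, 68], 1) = 92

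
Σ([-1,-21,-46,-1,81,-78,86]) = 20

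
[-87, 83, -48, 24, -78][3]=24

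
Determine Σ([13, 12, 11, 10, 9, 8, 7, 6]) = 76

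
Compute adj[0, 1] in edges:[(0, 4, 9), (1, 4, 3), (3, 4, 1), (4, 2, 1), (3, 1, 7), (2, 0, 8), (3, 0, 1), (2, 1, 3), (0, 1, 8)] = 8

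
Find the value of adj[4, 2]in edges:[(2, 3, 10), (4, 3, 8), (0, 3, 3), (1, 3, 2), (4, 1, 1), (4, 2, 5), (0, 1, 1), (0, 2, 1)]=5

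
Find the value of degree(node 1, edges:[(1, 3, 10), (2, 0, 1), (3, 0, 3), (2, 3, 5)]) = incident: (1,3)
= 1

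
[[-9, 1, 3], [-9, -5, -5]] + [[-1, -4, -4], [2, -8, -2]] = [[-10, -3, -1], [-7, -13, -7]]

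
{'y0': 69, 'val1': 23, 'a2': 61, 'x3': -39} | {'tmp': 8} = {'y0': 69, 'val1': 23, 'a2': 61, 'x3': -39, 'tmp': 8}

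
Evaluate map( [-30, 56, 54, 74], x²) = [900, 3136, 2916, 5476]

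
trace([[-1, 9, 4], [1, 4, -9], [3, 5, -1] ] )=diagonal: (-1) + 4 + (-1)
= 2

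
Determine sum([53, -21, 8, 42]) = 82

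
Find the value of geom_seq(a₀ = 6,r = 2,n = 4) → a_0 = 6*2^0 = 6
a_1 = 6*2^1 = 12
a_2 = 6*2^2 = 24
...
= [6, 12, 24, 48]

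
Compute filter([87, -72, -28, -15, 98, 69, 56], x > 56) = keep x where x > 56: 87✓, -72✗, -28✗, -15✗, 98✓, 69✓, 56✗
= [87, 98, 69]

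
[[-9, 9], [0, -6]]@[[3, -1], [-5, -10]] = [[-72, -81], [30, 60]]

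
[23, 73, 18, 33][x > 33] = [73]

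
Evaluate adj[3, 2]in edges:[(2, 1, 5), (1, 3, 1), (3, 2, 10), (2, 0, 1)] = 10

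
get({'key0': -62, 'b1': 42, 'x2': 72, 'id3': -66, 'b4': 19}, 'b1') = 42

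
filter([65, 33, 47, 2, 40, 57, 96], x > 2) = keep x where x > 2: 65✓, 33✓, 47✓, 2✗, 40✓, 57✓, 96✓
= [65, 33, 47, 40, 57, 96]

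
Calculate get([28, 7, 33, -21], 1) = 7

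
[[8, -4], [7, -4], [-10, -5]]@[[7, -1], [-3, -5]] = C[0][0] = (8)*(7) + (-4)*(-3) = 68
C[0][1] = (8)*(-1) + (-4)*(-5) = 12
C[1][0] = (7)*(7) + (-4)*(-3) = 61
C[1][1] = (7)*(-1) + (-4)*(-5) = 13
C[2][0] = (-10)*(7) + (-5)*(-3) = -55
C[2][1] = (-10)*(-1) + (-5)*(-5) = 35
= [[68, 12], [61, 13], [-55, 35]]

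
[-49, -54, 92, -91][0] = -49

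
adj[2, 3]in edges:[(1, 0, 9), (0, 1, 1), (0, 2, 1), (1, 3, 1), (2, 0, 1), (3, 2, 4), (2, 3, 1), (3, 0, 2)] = 1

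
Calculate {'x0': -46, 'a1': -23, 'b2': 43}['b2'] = 43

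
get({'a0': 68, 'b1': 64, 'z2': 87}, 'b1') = 64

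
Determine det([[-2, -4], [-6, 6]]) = (-2)*(6) - (-4)*(-6)
= -36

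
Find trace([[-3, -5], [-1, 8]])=5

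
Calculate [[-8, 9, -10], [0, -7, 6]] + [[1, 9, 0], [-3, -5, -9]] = [[-7, 18, -10], [-3, -12, -3]]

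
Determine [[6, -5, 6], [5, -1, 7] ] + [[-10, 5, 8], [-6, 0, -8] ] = [[-4, 0, 14], [-1, -1, -1]]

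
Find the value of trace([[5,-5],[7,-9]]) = -4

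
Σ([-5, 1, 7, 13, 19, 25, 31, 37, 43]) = 171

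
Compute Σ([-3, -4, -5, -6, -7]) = -25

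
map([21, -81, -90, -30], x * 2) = [42, -162, -180, -60]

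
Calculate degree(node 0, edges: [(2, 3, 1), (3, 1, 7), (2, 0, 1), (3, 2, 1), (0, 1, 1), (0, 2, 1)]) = incident: (2,0), (0,1), (0,2)
= 3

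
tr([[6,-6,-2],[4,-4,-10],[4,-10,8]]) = 10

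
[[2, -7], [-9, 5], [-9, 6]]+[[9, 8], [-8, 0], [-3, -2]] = [[11, 1], [-17, 5], [-12, 4]]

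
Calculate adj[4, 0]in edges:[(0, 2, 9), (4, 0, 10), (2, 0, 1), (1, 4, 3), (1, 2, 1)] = 10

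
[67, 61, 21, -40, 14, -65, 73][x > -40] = keep x where x > -40: 67✓, 61✓, 21✓, -40✗, 14✓, -65✗, 73✓
= [67, 61, 21, 14, 73]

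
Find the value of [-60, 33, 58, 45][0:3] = [-60, 33, 58]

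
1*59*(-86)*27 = -136998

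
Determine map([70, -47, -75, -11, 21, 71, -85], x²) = [4900, 2209, 5625, 121, 441, 5041, 7225]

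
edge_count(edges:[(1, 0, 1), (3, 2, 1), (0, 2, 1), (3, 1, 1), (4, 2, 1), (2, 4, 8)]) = 6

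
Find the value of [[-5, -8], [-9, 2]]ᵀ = [[-5, -9], [-8, 2]]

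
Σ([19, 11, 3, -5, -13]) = 15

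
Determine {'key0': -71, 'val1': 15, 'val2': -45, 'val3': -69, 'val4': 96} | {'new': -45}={'key0': -71, 'val1': 15, 'val2': -45, 'val3': -69, 'val4': 96, 'new': -45}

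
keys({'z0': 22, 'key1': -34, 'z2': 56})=['z0', 'key1', 'z2']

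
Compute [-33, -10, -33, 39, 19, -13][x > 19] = keep x where x > 19: -33✗, -10✗, -33✗, 39✓, 19✗, -13✗
= [39]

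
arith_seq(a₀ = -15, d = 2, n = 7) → [-15, -13, -11, -9, -7, -5, -3]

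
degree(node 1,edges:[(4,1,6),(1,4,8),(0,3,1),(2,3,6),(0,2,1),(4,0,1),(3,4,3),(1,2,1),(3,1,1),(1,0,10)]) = 5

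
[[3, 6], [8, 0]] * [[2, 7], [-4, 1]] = [[-18, 27], [16, 56]]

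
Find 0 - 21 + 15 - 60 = -66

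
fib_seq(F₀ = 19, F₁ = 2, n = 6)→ [19, 2, 21, 23, 44, 67]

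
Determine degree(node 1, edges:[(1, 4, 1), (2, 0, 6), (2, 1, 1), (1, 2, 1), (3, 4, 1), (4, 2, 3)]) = incident: (1,4), (2,1), (1,2)
= 3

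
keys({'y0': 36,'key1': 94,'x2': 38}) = ['y0', 'key1', 'x2']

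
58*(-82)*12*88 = -5022336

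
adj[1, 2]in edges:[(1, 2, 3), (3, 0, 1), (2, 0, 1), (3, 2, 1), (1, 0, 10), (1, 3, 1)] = 3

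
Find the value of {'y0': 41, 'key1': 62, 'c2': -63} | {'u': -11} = {'y0': 41, 'key1': 62, 'c2': -63, 'u': -11}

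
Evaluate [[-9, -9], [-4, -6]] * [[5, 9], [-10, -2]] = C[0][0] = (-9)*(5) + (-9)*(-10) = 45
C[0][1] = (-9)*(9) + (-9)*(-2) = -63
C[1][0] = (-4)*(5) + (-6)*(-10) = 40
C[1][1] = (-4)*(9) + (-6)*(-2) = -24
= [[45, -63], [40, -24]]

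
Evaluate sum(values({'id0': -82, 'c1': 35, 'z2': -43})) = (-82) + 35 + (-43)
= -90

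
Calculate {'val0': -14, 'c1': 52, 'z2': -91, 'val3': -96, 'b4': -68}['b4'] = -68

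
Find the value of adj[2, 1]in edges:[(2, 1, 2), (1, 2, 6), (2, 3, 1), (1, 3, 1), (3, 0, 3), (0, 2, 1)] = 2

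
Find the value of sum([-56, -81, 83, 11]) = -43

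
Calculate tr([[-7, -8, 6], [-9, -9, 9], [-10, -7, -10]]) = diagonal: (-7) + (-9) + (-10)
= -26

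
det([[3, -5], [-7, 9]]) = -8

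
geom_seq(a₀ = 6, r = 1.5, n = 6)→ [6.0, 9.0, 13.5, 20.25, 30.375, 45.5625]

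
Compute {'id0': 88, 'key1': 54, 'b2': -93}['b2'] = -93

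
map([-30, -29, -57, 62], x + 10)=-30+10=-20, -29+10=-19, -57+10=-47, 62+10=72
= [-20, -19, -47, 72]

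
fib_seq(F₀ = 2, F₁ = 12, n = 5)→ [2, 12, 14, 26, 40]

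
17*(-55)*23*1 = -21505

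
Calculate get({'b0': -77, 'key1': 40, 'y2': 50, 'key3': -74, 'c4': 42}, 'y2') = 50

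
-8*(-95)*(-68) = -51680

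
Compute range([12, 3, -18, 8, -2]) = 30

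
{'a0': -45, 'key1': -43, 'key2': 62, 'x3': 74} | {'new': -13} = {'a0': -45, 'key1': -43, 'key2': 62, 'x3': 74, 'new': -13}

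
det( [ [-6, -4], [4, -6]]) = (-6)*(-6) - (-4)*(4)
= 52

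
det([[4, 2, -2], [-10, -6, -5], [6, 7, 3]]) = (1)*(4)*det([[-6, -5], [7, 3]]) + (-1)*(2)*det([[-10, -5], [6, 3]]) + (1)*(-2)*det([[-10, -6], [6, 7]])
= 68 + 0 + 68
= 136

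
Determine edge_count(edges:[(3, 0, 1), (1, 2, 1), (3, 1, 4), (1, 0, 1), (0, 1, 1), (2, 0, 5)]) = 6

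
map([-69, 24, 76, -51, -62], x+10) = [-59, 34, 86, -41, -52]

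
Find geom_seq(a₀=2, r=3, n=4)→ [2, 6, 18, 54]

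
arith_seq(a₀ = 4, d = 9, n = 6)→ a_0 = 4 + 0*9 = 4
a_1 = 4 + 1*9 = 13
a_2 = 4 + 2*9 = 22
...
= [4, 13, 22, 31, 40, 49]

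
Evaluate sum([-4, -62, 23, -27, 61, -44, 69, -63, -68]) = -115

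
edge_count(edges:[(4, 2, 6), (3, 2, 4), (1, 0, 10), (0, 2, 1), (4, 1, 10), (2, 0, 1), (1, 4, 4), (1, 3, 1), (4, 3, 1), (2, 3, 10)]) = 10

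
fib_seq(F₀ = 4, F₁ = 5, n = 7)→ [4, 5, 9, 14, 23, 37, 60]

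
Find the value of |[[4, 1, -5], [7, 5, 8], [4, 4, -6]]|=(1)*(4)*det([[5, 8], [4, -6]]) + (-1)*(1)*det([[7, 8], [4, -6]]) + (1)*(-5)*det([[7, 5], [4, 4]])
= -248 + 74 + -40
= -214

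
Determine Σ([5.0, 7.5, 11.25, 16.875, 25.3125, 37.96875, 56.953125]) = 160.859375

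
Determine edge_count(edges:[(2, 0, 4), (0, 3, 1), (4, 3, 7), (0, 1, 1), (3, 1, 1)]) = 5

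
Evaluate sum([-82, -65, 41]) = -106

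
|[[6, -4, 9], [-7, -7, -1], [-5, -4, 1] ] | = -177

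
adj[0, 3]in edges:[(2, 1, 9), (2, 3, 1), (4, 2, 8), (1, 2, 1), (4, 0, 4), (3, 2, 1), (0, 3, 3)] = 3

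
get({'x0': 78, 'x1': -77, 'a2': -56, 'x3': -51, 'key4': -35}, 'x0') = 78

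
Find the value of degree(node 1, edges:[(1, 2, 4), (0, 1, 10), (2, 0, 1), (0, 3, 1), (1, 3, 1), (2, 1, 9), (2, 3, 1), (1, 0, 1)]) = incident: (1,2), (0,1), (1,3), (2,1), (1,0)
= 5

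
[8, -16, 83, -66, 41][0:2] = [8, -16]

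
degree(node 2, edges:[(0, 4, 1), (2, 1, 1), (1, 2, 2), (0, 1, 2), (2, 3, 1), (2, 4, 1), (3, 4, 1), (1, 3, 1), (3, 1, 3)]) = 4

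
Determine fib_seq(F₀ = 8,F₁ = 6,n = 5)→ [8, 6, 14, 20, 34]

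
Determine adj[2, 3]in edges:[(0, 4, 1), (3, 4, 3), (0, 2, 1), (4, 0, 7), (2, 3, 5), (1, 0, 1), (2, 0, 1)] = 5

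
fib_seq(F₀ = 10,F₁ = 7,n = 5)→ F_2 = F_1 + F_0 = 17
F_3 = F_2 + F_1 = 24
F_4 = F_3 + F_2 = 41
= [10, 7, 17, 24, 41]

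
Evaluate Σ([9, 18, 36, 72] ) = 135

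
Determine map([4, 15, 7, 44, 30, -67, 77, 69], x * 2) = [8, 30, 14, 88, 60, -134, 154, 138]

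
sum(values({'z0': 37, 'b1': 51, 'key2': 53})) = 37 + 51 + 53
= 141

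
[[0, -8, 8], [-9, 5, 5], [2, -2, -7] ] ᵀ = [[0, -9, 2], [-8, 5, -2], [8, 5, -7]]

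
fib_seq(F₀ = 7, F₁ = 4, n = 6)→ [7, 4, 11, 15, 26, 41]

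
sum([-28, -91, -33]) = (-28) + (-91) + (-33)
= -152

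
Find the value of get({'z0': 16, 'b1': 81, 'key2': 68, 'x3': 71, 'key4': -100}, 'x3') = 71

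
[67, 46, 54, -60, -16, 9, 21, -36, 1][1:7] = [46, 54, -60, -16, 9, 21]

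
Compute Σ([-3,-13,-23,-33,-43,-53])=(-3) + (-13) + (-23) + (-33) + (-43) + (-53)
= -168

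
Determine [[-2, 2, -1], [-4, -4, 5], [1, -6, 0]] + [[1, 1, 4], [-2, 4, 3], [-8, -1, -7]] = [[-1, 3, 3], [-6, 0, 8], [-7, -7, -7]]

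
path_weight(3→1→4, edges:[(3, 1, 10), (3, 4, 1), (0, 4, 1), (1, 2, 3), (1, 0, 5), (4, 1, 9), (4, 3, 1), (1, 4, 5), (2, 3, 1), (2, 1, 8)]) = w(3→1)=10 + w(1→4)=5
= 15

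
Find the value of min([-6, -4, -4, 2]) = -6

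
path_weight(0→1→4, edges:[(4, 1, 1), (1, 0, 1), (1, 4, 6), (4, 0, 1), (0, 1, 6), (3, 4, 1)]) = w(0→1)=6 + w(1→4)=6
= 12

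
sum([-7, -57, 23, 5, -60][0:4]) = slice → [-7, -57, 23, 5]
(-7) + (-57) + 23 + 5
= -36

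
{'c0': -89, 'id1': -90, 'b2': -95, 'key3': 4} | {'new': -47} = {'c0': -89, 'id1': -90, 'b2': -95, 'key3': 4, 'new': -47}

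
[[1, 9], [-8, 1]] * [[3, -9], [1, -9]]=C[0][0] = (1)*(3) + (9)*(1) = 12
C[0][1] = (1)*(-9) + (9)*(-9) = -90
C[1][0] = (-8)*(3) + (1)*(1) = -23
C[1][1] = (-8)*(-9) + (1)*(-9) = 63
= [[12, -90], [-23, 63]]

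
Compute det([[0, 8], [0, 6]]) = (0)*(6) - (8)*(0)
= 0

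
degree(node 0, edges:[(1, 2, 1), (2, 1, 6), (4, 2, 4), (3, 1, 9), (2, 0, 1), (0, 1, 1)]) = incident: (2,0), (0,1)
= 2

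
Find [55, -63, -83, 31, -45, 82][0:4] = [55, -63, -83, 31]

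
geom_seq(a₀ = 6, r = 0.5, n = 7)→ [6.0, 3.0, 1.5, 0.75, 0.375, 0.1875, 0.09375]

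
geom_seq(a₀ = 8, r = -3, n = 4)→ a_0 = 8*(-3)^0 = 8
a_1 = 8*(-3)^1 = -24
a_2 = 8*(-3)^2 = 72
...
= [8, -24, 72, -216]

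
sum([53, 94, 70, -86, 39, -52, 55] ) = 173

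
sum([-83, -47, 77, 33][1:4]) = slice → [-47, 77, 33]
(-47) + 77 + 33
= 63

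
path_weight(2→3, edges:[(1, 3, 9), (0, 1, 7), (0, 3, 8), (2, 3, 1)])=1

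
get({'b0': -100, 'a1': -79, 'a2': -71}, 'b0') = -100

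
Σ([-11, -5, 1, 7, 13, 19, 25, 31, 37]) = 117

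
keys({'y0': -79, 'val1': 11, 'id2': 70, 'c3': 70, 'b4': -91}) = ['y0', 'val1', 'id2', 'c3', 'b4']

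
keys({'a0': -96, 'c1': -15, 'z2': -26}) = ['a0', 'c1', 'z2']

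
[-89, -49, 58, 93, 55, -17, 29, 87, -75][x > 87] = keep x where x > 87: -89✗, -49✗, 58✗, 93✓, 55✗, -17✗, 29✗, 87✗, -75✗
= [93]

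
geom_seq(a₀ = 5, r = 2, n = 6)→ a_0 = 5*2^0 = 5
a_1 = 5*2^1 = 10
a_2 = 5*2^2 = 20
...
= [5, 10, 20, 40, 80, 160]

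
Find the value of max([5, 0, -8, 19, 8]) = 19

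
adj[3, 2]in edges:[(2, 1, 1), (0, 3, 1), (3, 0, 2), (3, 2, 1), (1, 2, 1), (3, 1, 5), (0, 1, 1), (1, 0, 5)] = 1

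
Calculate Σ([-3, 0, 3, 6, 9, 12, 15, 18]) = (-3) + 0 + 3 + 6 + 9 + 12 + 15 + 18
= 60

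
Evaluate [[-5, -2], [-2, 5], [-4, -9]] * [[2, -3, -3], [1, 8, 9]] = C[0][0] = (-5)*(2) + (-2)*(1) = -12
C[0][1] = (-5)*(-3) + (-2)*(8) = -1
C[0][2] = (-5)*(-3) + (-2)*(9) = -3
C[1][0] = (-2)*(2) + (5)*(1) = 1
C[1][1] = (-2)*(-3) + (5)*(8) = 46
C[1][2] = (-2)*(-3) + (5)*(9) = 51
... (3 more cells)
= [[-12, -1, -3], [1, 46, 51], [-17, -60, -69]]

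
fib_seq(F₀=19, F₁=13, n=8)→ [19, 13, 32, 45, 77, 122, 199, 321]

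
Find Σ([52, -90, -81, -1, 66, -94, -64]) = -212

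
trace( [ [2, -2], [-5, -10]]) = diagonal: 2 + (-10)
= -8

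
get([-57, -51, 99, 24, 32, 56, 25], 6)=25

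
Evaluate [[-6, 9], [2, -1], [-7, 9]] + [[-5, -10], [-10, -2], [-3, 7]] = [[-11, -1], [-8, -3], [-10, 16]]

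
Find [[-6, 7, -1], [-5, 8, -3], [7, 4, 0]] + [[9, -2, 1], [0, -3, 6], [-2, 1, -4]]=[[3, 5, 0], [-5, 5, 3], [5, 5, -4]]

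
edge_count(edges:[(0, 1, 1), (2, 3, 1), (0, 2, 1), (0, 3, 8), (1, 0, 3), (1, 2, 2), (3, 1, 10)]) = 7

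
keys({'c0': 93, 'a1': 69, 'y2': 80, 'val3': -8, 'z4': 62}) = ['c0', 'a1', 'y2', 'val3', 'z4']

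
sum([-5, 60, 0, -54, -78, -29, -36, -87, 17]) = (-5) + 60 + 0 + (-54) + (-78) + (-29) + (-36) + (-87) + 17
= -212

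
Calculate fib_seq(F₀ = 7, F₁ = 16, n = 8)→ [7, 16, 23, 39, 62, 101, 163, 264]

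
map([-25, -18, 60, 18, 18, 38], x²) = (-25)²=625, (-18)²=324, (60)²=3600, (18)²=324, (18)²=324, (38)²=1444
= [625, 324, 3600, 324, 324, 1444]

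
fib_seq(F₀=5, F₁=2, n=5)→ F_2 = F_1 + F_0 = 7
F_3 = F_2 + F_1 = 9
F_4 = F_3 + F_2 = 16
= [5, 2, 7, 9, 16]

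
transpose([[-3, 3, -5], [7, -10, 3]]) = [[-3, 7], [3, -10], [-5, 3]]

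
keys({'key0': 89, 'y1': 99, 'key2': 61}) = ['key0', 'y1', 'key2']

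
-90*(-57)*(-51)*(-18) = 4709340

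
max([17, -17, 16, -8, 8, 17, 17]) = 17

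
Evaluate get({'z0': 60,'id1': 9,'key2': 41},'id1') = 9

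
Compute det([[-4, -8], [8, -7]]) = (-4)*(-7) - (-8)*(8)
= 92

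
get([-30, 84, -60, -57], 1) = 84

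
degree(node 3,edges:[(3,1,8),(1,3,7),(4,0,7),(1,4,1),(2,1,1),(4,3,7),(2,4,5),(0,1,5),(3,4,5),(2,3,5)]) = incident: (3,1), (1,3), (4,3), (3,4), (2,3)
= 5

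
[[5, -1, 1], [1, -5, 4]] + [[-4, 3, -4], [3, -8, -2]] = [[1, 2, -3], [4, -13, 2]]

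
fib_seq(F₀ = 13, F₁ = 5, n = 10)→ [13, 5, 18, 23, 41, 64, 105, 169, 274, 443]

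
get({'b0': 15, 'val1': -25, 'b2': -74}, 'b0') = 15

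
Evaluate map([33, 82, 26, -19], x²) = [1089, 6724, 676, 361]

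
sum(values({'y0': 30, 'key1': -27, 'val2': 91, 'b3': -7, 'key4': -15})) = 30 + (-27) + 91 + (-7) + (-15)
= 72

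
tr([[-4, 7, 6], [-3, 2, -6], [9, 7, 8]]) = diagonal: (-4) + 2 + 8
= 6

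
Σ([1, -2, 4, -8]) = -5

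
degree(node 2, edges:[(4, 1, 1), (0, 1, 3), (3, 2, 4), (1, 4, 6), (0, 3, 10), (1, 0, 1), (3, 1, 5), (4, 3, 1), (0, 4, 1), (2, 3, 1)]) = 2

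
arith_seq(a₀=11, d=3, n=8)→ [11, 14, 17, 20, 23, 26, 29, 32]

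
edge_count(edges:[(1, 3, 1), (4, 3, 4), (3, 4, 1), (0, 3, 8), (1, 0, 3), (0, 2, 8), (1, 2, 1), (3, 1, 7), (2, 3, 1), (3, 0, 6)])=10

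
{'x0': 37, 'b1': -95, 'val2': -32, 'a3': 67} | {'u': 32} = {'x0': 37, 'b1': -95, 'val2': -32, 'a3': 67, 'u': 32}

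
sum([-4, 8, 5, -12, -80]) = -83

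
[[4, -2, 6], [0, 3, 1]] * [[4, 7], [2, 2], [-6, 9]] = C[0][0] = (4)*(4) + (-2)*(2) + (6)*(-6) = -24
C[0][1] = (4)*(7) + (-2)*(2) + (6)*(9) = 78
C[1][0] = (0)*(4) + (3)*(2) + (1)*(-6) = 0
C[1][1] = (0)*(7) + (3)*(2) + (1)*(9) = 15
= [[-24, 78], [0, 15]]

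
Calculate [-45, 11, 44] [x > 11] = keep x where x > 11: -45✗, 11✗, 44✓
= [44]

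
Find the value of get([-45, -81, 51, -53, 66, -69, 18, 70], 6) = 18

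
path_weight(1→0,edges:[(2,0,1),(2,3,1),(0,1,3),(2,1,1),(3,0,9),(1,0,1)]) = w(1→0)=1
= 1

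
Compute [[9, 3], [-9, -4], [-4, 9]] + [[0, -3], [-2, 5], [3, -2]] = [[9, 0], [-11, 1], [-1, 7]]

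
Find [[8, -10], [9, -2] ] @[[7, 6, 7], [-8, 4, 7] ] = [[136, 8, -14], [79, 46, 49]]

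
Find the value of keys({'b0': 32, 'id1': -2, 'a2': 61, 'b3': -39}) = ['b0', 'id1', 'a2', 'b3']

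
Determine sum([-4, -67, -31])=-102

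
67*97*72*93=43517304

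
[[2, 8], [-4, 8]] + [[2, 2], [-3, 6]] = [[4, 10], [-7, 14]]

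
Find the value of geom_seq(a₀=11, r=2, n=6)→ [11, 22, 44, 88, 176, 352]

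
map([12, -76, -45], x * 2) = [24, -152, -90]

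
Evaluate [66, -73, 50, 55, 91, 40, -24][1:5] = [-73, 50, 55, 91]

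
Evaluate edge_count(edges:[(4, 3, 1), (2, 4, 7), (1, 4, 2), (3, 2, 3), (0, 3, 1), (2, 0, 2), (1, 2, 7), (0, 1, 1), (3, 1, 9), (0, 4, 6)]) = 10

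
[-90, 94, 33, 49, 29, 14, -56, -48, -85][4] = 29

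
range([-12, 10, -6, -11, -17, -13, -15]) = 27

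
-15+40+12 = 37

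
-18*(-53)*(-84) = -80136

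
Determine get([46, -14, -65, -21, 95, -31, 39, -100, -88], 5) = -31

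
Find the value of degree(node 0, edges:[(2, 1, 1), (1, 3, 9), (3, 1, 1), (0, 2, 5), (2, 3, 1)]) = 1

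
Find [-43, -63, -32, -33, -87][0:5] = [-43, -63, -32, -33, -87]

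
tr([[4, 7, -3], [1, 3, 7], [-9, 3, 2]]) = diagonal: 4 + 3 + 2
= 9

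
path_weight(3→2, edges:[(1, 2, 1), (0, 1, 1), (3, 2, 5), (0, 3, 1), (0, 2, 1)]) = 5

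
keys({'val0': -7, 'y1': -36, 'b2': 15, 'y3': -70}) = ['val0', 'y1', 'b2', 'y3']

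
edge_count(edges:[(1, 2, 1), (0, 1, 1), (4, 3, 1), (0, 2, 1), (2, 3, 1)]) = 5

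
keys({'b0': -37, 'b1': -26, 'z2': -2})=['b0', 'b1', 'z2']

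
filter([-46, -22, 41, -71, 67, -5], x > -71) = keep x where x > -71: -46✓, -22✓, 41✓, -71✗, 67✓, -5✓
= [-46, -22, 41, 67, -5]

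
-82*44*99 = -357192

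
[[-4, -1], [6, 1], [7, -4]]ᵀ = [[-4, 6, 7], [-1, 1, -4]]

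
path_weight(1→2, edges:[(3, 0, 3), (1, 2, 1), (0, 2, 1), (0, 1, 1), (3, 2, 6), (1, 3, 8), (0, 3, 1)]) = 1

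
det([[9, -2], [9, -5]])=-27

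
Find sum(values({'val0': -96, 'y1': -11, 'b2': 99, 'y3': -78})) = (-96) + (-11) + 99 + (-78)
= -86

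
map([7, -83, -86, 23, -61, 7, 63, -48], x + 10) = 7+10=17, -83+10=-73, -86+10=-76, 23+10=33, -61+10=-51, 7+10=17, 63+10=73, -48+10=-38
= [17, -73, -76, 33, -51, 17, 73, -38]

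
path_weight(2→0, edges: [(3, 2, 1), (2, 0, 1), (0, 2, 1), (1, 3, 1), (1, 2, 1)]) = w(2→0)=1
= 1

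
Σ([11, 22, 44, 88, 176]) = 341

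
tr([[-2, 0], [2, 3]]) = diagonal: (-2) + 3
= 1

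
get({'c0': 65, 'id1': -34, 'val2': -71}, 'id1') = -34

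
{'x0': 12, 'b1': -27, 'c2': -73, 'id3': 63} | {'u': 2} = {'x0': 12, 'b1': -27, 'c2': -73, 'id3': 63, 'u': 2}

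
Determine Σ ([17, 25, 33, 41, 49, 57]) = 17 + 25 + 33 + 41 + 49 + 57
= 222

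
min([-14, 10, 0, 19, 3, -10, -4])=-14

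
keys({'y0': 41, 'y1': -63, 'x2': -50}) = ['y0', 'y1', 'x2']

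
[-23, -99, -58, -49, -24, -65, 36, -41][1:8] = [-99, -58, -49, -24, -65, 36, -41]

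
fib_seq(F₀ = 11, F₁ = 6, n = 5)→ [11, 6, 17, 23, 40]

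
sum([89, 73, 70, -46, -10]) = 176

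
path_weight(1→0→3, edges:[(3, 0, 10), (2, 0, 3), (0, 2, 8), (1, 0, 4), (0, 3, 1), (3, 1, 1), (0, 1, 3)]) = w(1→0)=4 + w(0→3)=1
= 5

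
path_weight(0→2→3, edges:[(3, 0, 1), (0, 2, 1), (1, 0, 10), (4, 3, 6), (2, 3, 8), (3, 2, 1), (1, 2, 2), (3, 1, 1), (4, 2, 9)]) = 9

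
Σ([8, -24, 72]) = 56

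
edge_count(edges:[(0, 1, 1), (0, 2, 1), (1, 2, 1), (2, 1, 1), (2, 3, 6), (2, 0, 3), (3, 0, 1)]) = 7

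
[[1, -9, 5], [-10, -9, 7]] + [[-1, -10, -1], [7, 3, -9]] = [[0, -19, 4], [-3, -6, -2]]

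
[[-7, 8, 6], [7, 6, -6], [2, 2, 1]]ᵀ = [[-7, 7, 2], [8, 6, 2], [6, -6, 1]]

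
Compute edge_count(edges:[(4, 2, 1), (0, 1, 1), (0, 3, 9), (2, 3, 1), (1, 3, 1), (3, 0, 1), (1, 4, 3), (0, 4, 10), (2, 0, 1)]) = 9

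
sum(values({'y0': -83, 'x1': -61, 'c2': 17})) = -127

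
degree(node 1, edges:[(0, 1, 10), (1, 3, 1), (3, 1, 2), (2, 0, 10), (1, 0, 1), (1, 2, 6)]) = incident: (0,1), (1,3), (3,1), (1,0), (1,2)
= 5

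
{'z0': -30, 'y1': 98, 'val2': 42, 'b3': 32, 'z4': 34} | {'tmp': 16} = {'z0': -30, 'y1': 98, 'val2': 42, 'b3': 32, 'z4': 34, 'tmp': 16}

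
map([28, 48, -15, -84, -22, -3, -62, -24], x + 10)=[38, 58, -5, -74, -12, 7, -52, -14]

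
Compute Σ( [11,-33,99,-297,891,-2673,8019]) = 11 + -33 + 99 + -297 + 891 + -2673 + 8019
= 6017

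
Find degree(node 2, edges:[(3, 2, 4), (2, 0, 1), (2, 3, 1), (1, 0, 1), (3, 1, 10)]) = incident: (3,2), (2,0), (2,3)
= 3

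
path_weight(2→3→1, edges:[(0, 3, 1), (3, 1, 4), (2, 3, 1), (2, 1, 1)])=w(2→3)=1 + w(3→1)=4
= 5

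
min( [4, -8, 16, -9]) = -9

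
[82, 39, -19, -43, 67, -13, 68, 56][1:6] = [39, -19, -43, 67, -13]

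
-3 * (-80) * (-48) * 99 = -1140480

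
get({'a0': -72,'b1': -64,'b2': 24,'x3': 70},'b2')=24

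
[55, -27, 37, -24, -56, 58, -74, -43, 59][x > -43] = keep x where x > -43: 55✓, -27✓, 37✓, -24✓, -56✗, 58✓, -74✗, -43✗, 59✓
= [55, -27, 37, -24, 58, 59]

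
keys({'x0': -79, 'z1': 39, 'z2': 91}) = ['x0', 'z1', 'z2']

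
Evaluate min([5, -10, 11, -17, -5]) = -17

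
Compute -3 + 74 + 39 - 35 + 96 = 171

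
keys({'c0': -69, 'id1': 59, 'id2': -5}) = ['c0', 'id1', 'id2']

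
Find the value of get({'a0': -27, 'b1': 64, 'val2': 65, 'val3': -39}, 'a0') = -27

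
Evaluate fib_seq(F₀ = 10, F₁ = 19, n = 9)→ [10, 19, 29, 48, 77, 125, 202, 327, 529]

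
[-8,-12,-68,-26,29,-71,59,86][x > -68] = [-8, -12, -26, 29, 59, 86]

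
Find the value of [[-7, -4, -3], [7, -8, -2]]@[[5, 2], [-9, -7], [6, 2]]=C[0][0] = (-7)*(5) + (-4)*(-9) + (-3)*(6) = -17
C[0][1] = (-7)*(2) + (-4)*(-7) + (-3)*(2) = 8
C[1][0] = (7)*(5) + (-8)*(-9) + (-2)*(6) = 95
C[1][1] = (7)*(2) + (-8)*(-7) + (-2)*(2) = 66
= [[-17, 8], [95, 66]]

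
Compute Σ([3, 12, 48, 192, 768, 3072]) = 3 + 12 + 48 + 192 + 768 + 3072
= 4095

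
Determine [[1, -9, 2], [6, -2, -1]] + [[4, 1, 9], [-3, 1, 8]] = [[5, -8, 11], [3, -1, 7]]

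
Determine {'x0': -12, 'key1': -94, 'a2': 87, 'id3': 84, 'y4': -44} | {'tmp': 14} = {'x0': -12, 'key1': -94, 'a2': 87, 'id3': 84, 'y4': -44, 'tmp': 14}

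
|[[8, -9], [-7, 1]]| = (8)*(1) - (-9)*(-7)
= -55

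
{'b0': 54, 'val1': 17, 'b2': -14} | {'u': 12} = {'b0': 54, 'val1': 17, 'b2': -14, 'u': 12}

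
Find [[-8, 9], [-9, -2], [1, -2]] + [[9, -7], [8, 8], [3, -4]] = [[1, 2], [-1, 6], [4, -6]]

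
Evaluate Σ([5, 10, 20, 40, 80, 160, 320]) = 5 + 10 + 20 + 40 + 80 + 160 + 320
= 635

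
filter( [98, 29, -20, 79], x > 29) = keep x where x > 29: 98✓, 29✗, -20✗, 79✓
= [98, 79]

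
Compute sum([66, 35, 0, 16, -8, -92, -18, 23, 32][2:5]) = slice → [0, 16, -8]
0 + 16 + (-8)
= 8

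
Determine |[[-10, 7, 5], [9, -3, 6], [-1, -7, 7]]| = -1023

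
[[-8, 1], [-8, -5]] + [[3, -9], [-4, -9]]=[[-5, -8], [-12, -14]]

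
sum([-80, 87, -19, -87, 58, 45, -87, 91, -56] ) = -48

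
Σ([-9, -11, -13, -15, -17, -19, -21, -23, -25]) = -153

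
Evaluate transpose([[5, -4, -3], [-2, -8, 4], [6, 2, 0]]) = [[5, -2, 6], [-4, -8, 2], [-3, 4, 0]]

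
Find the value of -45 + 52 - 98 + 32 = -59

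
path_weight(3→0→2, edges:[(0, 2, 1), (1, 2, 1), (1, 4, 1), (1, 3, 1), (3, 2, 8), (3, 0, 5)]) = w(3→0)=5 + w(0→2)=1
= 6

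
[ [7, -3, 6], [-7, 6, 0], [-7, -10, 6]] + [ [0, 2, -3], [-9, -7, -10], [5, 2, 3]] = [[7, -1, 3], [-16, -1, -10], [-2, -8, 9]]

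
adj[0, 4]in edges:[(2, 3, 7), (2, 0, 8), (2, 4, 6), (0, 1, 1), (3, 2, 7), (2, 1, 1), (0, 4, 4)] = 4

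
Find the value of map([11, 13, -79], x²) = (11)²=121, (13)²=169, (-79)²=6241
= [121, 169, 6241]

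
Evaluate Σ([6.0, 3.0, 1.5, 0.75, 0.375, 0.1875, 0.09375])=6.0 + 3.0 + 1.5 + 0.75 + 0.375 + 0.1875 + 0.09375
= 11.90625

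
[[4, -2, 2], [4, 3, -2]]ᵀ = [[4, 4], [-2, 3], [2, -2]]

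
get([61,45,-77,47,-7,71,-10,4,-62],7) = 4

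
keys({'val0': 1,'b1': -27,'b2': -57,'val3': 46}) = ['val0', 'b1', 'b2', 'val3']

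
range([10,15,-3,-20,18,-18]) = 38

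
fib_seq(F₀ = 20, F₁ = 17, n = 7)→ F_2 = F_1 + F_0 = 37
F_3 = F_2 + F_1 = 54
F_4 = F_3 + F_2 = 91
...
= [20, 17, 37, 54, 91, 145, 236]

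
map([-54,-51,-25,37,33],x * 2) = -54*2=-108, -51*2=-102, -25*2=-50, 37*2=74, 33*2=66
= [-108, -102, -50, 74, 66]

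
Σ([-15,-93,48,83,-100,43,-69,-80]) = -183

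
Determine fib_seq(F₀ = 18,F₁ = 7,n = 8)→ F_2 = F_1 + F_0 = 25
F_3 = F_2 + F_1 = 32
F_4 = F_3 + F_2 = 57
...
= [18, 7, 25, 32, 57, 89, 146, 235]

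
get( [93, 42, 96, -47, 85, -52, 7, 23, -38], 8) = -38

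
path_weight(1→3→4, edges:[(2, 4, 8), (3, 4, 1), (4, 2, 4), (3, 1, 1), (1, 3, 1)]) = 2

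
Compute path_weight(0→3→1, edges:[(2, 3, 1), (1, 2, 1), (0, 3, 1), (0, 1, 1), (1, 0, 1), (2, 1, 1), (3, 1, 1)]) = 2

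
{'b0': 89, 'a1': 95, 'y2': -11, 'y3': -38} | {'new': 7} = {'b0': 89, 'a1': 95, 'y2': -11, 'y3': -38, 'new': 7}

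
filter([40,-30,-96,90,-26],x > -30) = keep x where x > -30: 40✓, -30✗, -96✗, 90✓, -26✓
= [40, 90, -26]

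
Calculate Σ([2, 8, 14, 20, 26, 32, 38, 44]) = 2 + 8 + 14 + 20 + 26 + 32 + 38 + 44
= 184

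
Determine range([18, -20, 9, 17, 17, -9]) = 38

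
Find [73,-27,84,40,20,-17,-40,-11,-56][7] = -11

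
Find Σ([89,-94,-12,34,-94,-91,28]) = 89 + (-94) + (-12) + 34 + (-94) + (-91) + 28
= -140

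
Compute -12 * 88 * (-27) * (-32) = -912384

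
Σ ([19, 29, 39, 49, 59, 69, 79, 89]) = 432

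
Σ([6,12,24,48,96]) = 6 + 12 + 24 + 48 + 96
= 186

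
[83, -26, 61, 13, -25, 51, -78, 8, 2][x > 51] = [83, 61]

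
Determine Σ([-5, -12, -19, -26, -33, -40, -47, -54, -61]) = (-5) + (-12) + (-19) + (-26) + (-33) + (-40) + (-47) + (-54) + (-61)
= -297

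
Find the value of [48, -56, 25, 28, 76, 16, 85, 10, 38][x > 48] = keep x where x > 48: 48✗, -56✗, 25✗, 28✗, 76✓, 16✗, 85✓, 10✗, 38✗
= [76, 85]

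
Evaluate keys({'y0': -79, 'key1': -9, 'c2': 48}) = ['y0', 'key1', 'c2']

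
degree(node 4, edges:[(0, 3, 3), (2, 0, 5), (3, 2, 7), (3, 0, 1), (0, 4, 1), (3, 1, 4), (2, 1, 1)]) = 1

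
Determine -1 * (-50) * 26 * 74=96200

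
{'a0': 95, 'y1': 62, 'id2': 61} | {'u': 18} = {'a0': 95, 'y1': 62, 'id2': 61, 'u': 18}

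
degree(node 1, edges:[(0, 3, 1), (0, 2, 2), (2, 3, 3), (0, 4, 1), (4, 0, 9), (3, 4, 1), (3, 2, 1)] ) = 0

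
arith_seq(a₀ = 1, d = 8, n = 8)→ [1, 9, 17, 25, 33, 41, 49, 57]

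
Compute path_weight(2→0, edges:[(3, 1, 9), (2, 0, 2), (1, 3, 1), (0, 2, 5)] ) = 2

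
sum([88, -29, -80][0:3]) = -21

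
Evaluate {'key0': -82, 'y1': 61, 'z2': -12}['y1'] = 61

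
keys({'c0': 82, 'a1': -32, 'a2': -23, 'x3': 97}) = ['c0', 'a1', 'a2', 'x3']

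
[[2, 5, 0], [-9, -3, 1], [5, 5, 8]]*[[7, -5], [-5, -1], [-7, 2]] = C[0][0] = (2)*(7) + (5)*(-5) + (0)*(-7) = -11
C[0][1] = (2)*(-5) + (5)*(-1) + (0)*(2) = -15
C[1][0] = (-9)*(7) + (-3)*(-5) + (1)*(-7) = -55
C[1][1] = (-9)*(-5) + (-3)*(-1) + (1)*(2) = 50
C[2][0] = (5)*(7) + (5)*(-5) + (8)*(-7) = -46
C[2][1] = (5)*(-5) + (5)*(-1) + (8)*(2) = -14
= [[-11, -15], [-55, 50], [-46, -14]]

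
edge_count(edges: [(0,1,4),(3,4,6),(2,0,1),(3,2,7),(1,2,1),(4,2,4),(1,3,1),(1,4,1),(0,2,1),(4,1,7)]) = 10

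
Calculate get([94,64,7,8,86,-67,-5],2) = 7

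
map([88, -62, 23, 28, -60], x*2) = 88*2=176, -62*2=-124, 23*2=46, 28*2=56, -60*2=-120
= [176, -124, 46, 56, -120]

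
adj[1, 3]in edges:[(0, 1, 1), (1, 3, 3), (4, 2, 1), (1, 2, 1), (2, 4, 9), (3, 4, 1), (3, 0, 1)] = 3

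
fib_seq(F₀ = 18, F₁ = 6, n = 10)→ F_2 = F_1 + F_0 = 24
F_3 = F_2 + F_1 = 30
F_4 = F_3 + F_2 = 54
...
= [18, 6, 24, 30, 54, 84, 138, 222, 360, 582]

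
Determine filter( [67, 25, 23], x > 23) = keep x where x > 23: 67✓, 25✓, 23✗
= [67, 25]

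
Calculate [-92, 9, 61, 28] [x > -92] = keep x where x > -92: -92✗, 9✓, 61✓, 28✓
= [9, 61, 28]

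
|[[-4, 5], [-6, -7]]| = 58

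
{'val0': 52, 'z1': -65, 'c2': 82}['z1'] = -65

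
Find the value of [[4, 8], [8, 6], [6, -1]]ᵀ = [[4, 8, 6], [8, 6, -1]]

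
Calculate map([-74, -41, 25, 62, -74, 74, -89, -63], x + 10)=-74+10=-64, -41+10=-31, 25+10=35, 62+10=72, -74+10=-64, 74+10=84, -89+10=-79, -63+10=-53
= [-64, -31, 35, 72, -64, 84, -79, -53]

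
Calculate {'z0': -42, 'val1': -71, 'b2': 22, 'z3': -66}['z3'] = -66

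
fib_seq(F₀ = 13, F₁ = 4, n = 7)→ F_2 = F_1 + F_0 = 17
F_3 = F_2 + F_1 = 21
F_4 = F_3 + F_2 = 38
...
= [13, 4, 17, 21, 38, 59, 97]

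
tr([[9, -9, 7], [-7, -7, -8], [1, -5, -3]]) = diagonal: 9 + (-7) + (-3)
= -1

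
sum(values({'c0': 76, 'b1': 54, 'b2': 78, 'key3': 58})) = 266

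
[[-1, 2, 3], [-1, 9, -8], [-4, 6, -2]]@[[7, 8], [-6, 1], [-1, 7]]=[[-22, 15], [-53, -55], [-62, -40]]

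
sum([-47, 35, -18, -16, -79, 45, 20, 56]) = -4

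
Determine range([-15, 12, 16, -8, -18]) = 34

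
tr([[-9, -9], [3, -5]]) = -14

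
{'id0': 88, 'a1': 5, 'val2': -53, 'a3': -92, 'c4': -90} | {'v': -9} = {'id0': 88, 'a1': 5, 'val2': -53, 'a3': -92, 'c4': -90, 'v': -9}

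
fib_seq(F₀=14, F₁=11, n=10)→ [14, 11, 25, 36, 61, 97, 158, 255, 413, 668]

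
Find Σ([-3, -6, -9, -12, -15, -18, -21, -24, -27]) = -135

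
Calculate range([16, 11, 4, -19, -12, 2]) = 35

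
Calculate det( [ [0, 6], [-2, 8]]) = 12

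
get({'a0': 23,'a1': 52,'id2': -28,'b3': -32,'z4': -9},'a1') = 52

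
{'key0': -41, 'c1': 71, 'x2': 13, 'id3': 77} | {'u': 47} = {'key0': -41, 'c1': 71, 'x2': 13, 'id3': 77, 'u': 47}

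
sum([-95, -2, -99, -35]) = -231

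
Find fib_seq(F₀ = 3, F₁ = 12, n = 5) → [3, 12, 15, 27, 42]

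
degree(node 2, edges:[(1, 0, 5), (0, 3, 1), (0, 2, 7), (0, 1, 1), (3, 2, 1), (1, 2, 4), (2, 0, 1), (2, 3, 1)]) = 5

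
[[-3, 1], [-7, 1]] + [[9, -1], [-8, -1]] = [[6, 0], [-15, 0]]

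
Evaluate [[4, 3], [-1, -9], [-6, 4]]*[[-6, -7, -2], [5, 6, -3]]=[[-9, -10, -17], [-39, -47, 29], [56, 66, 0]]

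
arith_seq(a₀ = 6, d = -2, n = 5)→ a_0 = 6 + 0*-2 = 6
a_1 = 6 + 1*-2 = 4
a_2 = 6 + 2*-2 = 2
...
= [6, 4, 2, 0, -2]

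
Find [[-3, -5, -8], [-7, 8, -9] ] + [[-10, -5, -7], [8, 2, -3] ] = [[-13, -10, -15], [1, 10, -12]]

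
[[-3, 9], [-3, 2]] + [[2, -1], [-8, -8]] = [[-1, 8], [-11, -6]]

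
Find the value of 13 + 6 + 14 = 33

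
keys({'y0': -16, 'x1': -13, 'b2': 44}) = ['y0', 'x1', 'b2']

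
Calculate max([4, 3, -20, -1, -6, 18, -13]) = 18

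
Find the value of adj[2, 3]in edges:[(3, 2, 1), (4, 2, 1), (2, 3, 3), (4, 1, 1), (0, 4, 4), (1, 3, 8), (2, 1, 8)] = 3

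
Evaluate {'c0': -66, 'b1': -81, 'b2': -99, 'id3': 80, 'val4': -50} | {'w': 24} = {'c0': -66, 'b1': -81, 'b2': -99, 'id3': 80, 'val4': -50, 'w': 24}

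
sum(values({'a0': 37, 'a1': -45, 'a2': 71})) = 63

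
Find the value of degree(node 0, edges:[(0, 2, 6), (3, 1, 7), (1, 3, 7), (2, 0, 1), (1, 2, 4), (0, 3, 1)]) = 3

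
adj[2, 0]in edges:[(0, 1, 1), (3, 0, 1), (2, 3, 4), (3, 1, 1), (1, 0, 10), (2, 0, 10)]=10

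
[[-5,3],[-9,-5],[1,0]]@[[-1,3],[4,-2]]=[[17, -21], [-11, -17], [-1, 3]]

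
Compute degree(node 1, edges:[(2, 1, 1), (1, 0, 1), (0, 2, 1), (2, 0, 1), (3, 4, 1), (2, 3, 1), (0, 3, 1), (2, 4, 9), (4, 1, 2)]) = incident: (2,1), (1,0), (4,1)
= 3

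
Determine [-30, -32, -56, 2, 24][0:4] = [-30, -32, -56, 2]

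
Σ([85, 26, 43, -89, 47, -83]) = 85 + 26 + 43 + (-89) + 47 + (-83)
= 29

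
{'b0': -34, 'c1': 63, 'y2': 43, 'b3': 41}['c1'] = 63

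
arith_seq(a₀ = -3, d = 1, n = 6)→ a_0 = -3 + 0*1 = -3
a_1 = -3 + 1*1 = -2
a_2 = -3 + 2*1 = -1
...
= [-3, -2, -1, 0, 1, 2]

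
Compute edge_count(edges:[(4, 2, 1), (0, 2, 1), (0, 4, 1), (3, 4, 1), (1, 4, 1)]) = 5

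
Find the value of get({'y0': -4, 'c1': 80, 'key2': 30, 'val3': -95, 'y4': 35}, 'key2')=30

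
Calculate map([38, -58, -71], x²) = [1444, 3364, 5041]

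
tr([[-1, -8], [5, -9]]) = -10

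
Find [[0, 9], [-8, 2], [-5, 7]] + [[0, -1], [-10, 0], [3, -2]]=[[0, 8], [-18, 2], [-2, 5]]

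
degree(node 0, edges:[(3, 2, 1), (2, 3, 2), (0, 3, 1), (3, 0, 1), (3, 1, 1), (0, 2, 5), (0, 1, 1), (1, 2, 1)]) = incident: (0,3), (3,0), (0,2), (0,1)
= 4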